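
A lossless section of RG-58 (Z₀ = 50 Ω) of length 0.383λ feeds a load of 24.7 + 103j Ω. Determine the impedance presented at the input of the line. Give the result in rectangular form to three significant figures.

βl = 2π × 0.383 = 138°
tan(βl) = tan(138°) = -0.904
Z_in = Z_0·(Z_L + jZ_0·tanβl)/(Z_0 + jZ_L·tanβl)
     = 50·(24.7 + j57.8)/(143 − j22.3)

Z_in ≈ 5.35 + j21 Ω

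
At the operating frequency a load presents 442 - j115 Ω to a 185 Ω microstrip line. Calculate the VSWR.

Γ = (Z_L − Z_0)/(Z_L + Z_0) = (257 − j115)/(627 − j115)
|Γ| = 282/637 = 0.442
VSWR = (1 + |Γ|)/(1 − |Γ|) = 1.44/0.558

VSWR ≈ 2.58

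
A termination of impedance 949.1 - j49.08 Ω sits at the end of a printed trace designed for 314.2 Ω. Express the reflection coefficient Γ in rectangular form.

Γ ≈ 0.503 − j0.0193

Γ = (Z_L − Z_0)/(Z_L + Z_0) = (634.9 − j49.08)/(1263 − j49.08)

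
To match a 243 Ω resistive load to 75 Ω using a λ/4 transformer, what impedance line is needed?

Z_qwt = √(Z_0·R_L) = √(75 × 243) = √18220

Z_qwt ≈ 135 Ω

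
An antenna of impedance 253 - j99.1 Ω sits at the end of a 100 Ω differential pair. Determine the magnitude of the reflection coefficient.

|Γ| ≈ 0.497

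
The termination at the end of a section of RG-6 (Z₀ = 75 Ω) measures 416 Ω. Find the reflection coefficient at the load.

Γ = 0.695

Γ = (Z_L − Z_0)/(Z_L + Z_0) = (416 − 75)/(416 + 75) = 341/491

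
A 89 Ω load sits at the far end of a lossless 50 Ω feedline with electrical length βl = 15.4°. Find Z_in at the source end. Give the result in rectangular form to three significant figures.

tan(βl) = tan(15.4°) = 0.275
Z_in = Z_0·(Z_L + jZ_0·tanβl)/(Z_0 + jZ_L·tanβl)
     = 50·(89 + j13.8)/(50 + j24.5)

Z_in ≈ 77.2 − j24.1 Ω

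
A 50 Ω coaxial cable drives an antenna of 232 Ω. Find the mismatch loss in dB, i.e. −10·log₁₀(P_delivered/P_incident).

mismatch loss ≈ 2.34 dB

Γ = (232 − 50)/(232 + 50) = 0.645
|Γ|² = 0.417, so P_del/P_inc = 1 − |Γ|² = 0.583
ML = −10·log₁₀(1 − |Γ|²)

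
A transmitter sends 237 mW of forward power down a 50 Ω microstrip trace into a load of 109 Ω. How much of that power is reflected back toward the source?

Γ = (109 − 50)/(109 + 50) = 0.371
|Γ|² = 0.138
P_refl = |Γ|²·P_inc = 32.6 mW, P_del = (1 − |Γ|²)·P_inc = 204 mW

P_reflected ≈ 32.6 mW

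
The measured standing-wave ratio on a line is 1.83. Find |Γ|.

|Γ| = (S − 1)/(S + 1) = (1.83 − 1)/(1.83 + 1) = 0.83/2.83

|Γ| ≈ 0.293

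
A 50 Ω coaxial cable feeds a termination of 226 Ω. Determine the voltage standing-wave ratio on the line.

For a purely resistive load, VSWR = R_L/Z_0 or Z_0/R_L (whichever > 1) = 226/50

VSWR ≈ 4.52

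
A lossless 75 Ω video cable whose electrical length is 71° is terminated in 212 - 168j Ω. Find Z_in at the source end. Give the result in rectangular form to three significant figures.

Z_in ≈ 16.2 − j11 Ω

tan(βl) = tan(71°) = 2.9
Z_in = Z_0·(Z_L + jZ_0·tanβl)/(Z_0 + jZ_L·tanβl)
     = 75·(212 + j49.8)/(563 + j616)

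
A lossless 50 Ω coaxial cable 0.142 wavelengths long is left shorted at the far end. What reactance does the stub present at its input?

X_in ≈ 62 Ω (inductive)

βl = 2π × 0.142 = 51.1°
tan(βl) = 1.24
For a shorted stub, Z_in = jZ_0·tan(βl)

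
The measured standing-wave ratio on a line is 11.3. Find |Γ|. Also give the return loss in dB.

|Γ| = (S − 1)/(S + 1) = (11.3 − 1)/(11.3 + 1) = 10.3/12.3
RL = −20·log₁₀|Γ| = −20·log₁₀(0.837)

|Γ| ≈ 0.837; return loss ≈ 1.54 dB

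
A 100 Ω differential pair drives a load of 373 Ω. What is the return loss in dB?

Γ = (373 − 100)/(373 + 100) = 0.577
RL = −20·log₁₀|Γ| = −20·log₁₀(0.577)

RL ≈ 4.77 dB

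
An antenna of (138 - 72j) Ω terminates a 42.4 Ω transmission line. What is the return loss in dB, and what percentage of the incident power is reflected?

RL ≈ 4.21 dB; 38% of incident power reflected

Γ = (95.6 − j72)/(180.4 − j72), |Γ| = 0.616
RL = −20·log₁₀(0.616) = 4.21 dB
P_refl/P_inc = |Γ|² = 0.38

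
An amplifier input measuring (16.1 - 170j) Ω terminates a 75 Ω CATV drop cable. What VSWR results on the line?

VSWR ≈ 28.8

Γ = (Z_L − Z_0)/(Z_L + Z_0) = (-58.9 − j170)/(91.1 − j170)
|Γ| = 180/193 = 0.933
VSWR = (1 + |Γ|)/(1 − |Γ|) = 1.93/0.0672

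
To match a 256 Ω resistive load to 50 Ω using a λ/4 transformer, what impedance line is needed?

Z_qwt = √(Z_0·R_L) = √(50 × 256) = √12800

Z_qwt ≈ 113 Ω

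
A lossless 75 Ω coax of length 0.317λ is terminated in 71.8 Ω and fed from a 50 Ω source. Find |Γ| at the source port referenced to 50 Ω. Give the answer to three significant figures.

βl = 2π × 0.317 = 114°
tan(βl) = -2.23
Z_in = Z_0·(Z_L + jZ_0·tanβl)/(Z_0 + jZ_L·tanβl) = 77.2 − j2.51 Ω
Γ_s = (Z_in − Z_s)/(Z_in + Z_s) = (27.2 − j2.51)/(127 − j2.51), |Γ_s| = 0.215

|Γ| ≈ 0.215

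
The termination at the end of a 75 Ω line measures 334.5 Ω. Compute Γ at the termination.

Γ = 0.634

Γ = (Z_L − Z_0)/(Z_L + Z_0) = (334.5 − 75)/(334.5 + 75) = 259.5/409.5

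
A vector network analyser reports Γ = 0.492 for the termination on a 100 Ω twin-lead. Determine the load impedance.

Z_L = Z_0·(1 + Γ)/(1 − Γ) = 100·(1.49)/(0.508)

Z_L ≈ 294 Ω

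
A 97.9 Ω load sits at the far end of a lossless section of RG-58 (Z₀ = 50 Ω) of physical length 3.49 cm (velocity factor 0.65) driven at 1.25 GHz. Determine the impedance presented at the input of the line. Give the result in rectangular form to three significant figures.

λ = v/f = 0.65·c / 1.25 GHz = 0.156 m
βl = 2π·l/λ = 2π × 0.224 = 80.5°
tan(βl) = tan(80.5°) = 6
Z_in = Z_0·(Z_L + jZ_0·tanβl)/(Z_0 + jZ_L·tanβl)
     = 50·(97.9 + j300)/(50 + j587)

Z_in ≈ 26.1 − j6.11 Ω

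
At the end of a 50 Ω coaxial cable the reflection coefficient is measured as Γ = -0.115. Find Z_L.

Z_L = Z_0·(1 + Γ)/(1 − Γ) = 50·(0.885)/(1.11)

Z_L ≈ 39.7 Ω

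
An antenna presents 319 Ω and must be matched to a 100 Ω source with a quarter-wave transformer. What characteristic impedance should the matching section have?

Z_qwt = √(Z_0·R_L) = √(100 × 319) = √31900

Z_qwt ≈ 179 Ω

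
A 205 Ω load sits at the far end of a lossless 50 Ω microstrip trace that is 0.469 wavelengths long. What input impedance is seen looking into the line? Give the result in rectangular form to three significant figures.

Z_in ≈ 129 + j94.3 Ω

βl = 2π × 0.469 = 169°
tan(βl) = tan(169°) = -0.197
Z_in = Z_0·(Z_L + jZ_0·tanβl)/(Z_0 + jZ_L·tanβl)
     = 50·(205 − j9.86)/(50 − j40.4)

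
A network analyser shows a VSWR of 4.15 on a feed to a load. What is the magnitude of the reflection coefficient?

|Γ| = (S − 1)/(S + 1) = (4.15 − 1)/(4.15 + 1) = 3.15/5.15

|Γ| ≈ 0.612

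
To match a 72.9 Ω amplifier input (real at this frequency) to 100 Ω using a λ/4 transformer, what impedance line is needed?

Z_qwt = √(Z_0·R_L) = √(100 × 72.9) = √7290

Z_qwt ≈ 85.4 Ω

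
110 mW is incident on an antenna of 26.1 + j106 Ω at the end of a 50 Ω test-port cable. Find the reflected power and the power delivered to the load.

|Γ| = |(-23.9 + j106)/(76.1 + j106)| = 0.833
|Γ|² = 0.693
P_refl = |Γ|²·P_inc = 76.3 mW, P_del = (1 − |Γ|²)·P_inc = 33.7 mW

P_reflected ≈ 76.3 mW; P_delivered ≈ 33.7 mW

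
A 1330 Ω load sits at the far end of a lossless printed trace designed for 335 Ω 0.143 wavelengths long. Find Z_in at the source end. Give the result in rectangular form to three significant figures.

βl = 2π × 0.143 = 51.5°
tan(βl) = tan(51.5°) = 1.26
Z_in = Z_0·(Z_L + jZ_0·tanβl)/(Z_0 + jZ_L·tanβl)
     = 335·(1330 + j421)/(335 + j1670)

Z_in ≈ 133 − j240 Ω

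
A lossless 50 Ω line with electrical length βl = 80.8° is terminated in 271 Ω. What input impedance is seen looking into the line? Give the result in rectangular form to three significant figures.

Z_in ≈ 9.46 − j7.82 Ω

tan(βl) = tan(80.8°) = 6.17
Z_in = Z_0·(Z_L + jZ_0·tanβl)/(Z_0 + jZ_L·tanβl)
     = 50·(271 + j309)/(50 + j1670)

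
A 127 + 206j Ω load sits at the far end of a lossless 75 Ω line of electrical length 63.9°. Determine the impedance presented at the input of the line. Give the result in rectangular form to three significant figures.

Z_in ≈ 19.8 − j63.1 Ω

tan(βl) = tan(63.9°) = 2.04
Z_in = Z_0·(Z_L + jZ_0·tanβl)/(Z_0 + jZ_L·tanβl)
     = 75·(127 + j359)/(-345 + j259)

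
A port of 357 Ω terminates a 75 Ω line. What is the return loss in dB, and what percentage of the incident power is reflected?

RL ≈ 3.7 dB; 42.6% of incident power reflected

Γ = (357 − 75)/(357 + 75) = 0.653
RL = −20·log₁₀(0.653) = 3.7 dB
P_refl/P_inc = |Γ|² = 0.426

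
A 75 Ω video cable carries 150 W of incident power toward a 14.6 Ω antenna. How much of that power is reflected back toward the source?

P_reflected ≈ 68.2 W

Γ = (14.6 − 75)/(14.6 + 75) = -0.674
|Γ|² = 0.454
P_refl = |Γ|²·P_inc = 68.2 W, P_del = (1 − |Γ|²)·P_inc = 81.8 W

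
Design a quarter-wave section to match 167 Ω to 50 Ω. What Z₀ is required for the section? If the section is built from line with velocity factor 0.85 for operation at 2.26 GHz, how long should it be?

Z_qwt ≈ 91.4 Ω; length ≈ 2.82 cm

Z_qwt = √(Z_0·R_L) = √(50 × 167) = √8350
λ = 0.85·c/f = 0.113 m, so l = λ/4 = 0.0282 m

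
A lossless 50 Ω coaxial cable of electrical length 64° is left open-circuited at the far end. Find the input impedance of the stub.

Z_in ≈ −j24.4 Ω

tan(βl) = 2.05
For an open-circuited stub, Z_in = −jZ_0·cot(βl) = −jZ_0/tan(βl)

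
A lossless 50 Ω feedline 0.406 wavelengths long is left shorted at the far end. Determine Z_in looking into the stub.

Z_in ≈ −j33.5 Ω

βl = 2π × 0.406 = 146°
tan(βl) = -0.67
For a shorted stub, Z_in = jZ_0·tan(βl)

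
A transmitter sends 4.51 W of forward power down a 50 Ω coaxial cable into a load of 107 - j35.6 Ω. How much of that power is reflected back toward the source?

|Γ| = |(57 − j35.6)/(157 − j35.6)| = 0.417
|Γ|² = 0.174
P_refl = |Γ|²·P_inc = 0.786 W, P_del = (1 − |Γ|²)·P_inc = 3.72 W

P_reflected ≈ 0.786 W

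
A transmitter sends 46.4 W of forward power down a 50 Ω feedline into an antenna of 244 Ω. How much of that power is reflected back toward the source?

P_reflected ≈ 20.2 W

Γ = (244 − 50)/(244 + 50) = 0.66
|Γ|² = 0.435
P_refl = |Γ|²·P_inc = 20.2 W, P_del = (1 − |Γ|²)·P_inc = 26.2 W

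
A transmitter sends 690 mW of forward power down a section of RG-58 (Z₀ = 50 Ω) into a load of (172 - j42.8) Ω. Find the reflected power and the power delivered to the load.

P_reflected ≈ 226 mW; P_delivered ≈ 464 mW

|Γ| = |(122 − j42.8)/(222 − j42.8)| = 0.572
|Γ|² = 0.327
P_refl = |Γ|²·P_inc = 226 mW, P_del = (1 − |Γ|²)·P_inc = 464 mW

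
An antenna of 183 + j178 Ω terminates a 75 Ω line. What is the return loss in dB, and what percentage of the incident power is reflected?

Γ = (108 + j178)/(258 + j178), |Γ| = 0.664
RL = −20·log₁₀(0.664) = 3.55 dB
P_refl/P_inc = |Γ|² = 0.441

RL ≈ 3.55 dB; 44.1% of incident power reflected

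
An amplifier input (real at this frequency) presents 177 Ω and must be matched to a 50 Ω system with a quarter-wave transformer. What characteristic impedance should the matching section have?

Z_qwt ≈ 94.1 Ω

Z_qwt = √(Z_0·R_L) = √(50 × 177) = √8850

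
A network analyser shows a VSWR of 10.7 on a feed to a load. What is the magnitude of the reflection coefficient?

|Γ| ≈ 0.829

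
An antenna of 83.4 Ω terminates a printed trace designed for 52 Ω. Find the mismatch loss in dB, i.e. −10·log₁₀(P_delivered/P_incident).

mismatch loss ≈ 0.24 dB

Γ = (83.4 − 52)/(83.4 + 52) = 0.232
|Γ|² = 0.0538, so P_del/P_inc = 1 − |Γ|² = 0.946
ML = −10·log₁₀(1 − |Γ|²)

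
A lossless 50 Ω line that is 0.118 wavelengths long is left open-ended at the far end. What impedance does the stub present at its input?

βl = 2π × 0.118 = 42.5°
tan(βl) = 0.916
For an open-ended stub, Z_in = −jZ_0·cot(βl) = −jZ_0/tan(βl)

Z_in ≈ −j54.6 Ω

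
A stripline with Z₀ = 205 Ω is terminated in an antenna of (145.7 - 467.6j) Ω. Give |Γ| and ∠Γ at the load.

Γ ≈ 0.806 ∠ -44.1°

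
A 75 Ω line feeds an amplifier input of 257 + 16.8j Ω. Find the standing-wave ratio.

Γ = (Z_L − Z_0)/(Z_L + Z_0) = (182 + j16.8)/(332 + j16.8)
|Γ| = 183/332 = 0.55
VSWR = (1 + |Γ|)/(1 − |Γ|) = 1.55/0.45

VSWR ≈ 3.44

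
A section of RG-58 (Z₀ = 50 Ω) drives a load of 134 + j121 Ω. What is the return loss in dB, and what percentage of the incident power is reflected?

Γ = (84 + j121)/(184 + j121), |Γ| = 0.669
RL = −20·log₁₀(0.669) = 3.49 dB
P_refl/P_inc = |Γ|² = 0.447

RL ≈ 3.49 dB; 44.7% of incident power reflected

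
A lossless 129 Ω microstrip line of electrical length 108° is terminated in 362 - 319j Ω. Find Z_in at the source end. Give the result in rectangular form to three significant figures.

Z_in ≈ 32 + j66.4 Ω

tan(βl) = tan(108°) = -3.08
Z_in = Z_0·(Z_L + jZ_0·tanβl)/(Z_0 + jZ_L·tanβl)
     = 129·(362 − j716)/(-853 − j1110)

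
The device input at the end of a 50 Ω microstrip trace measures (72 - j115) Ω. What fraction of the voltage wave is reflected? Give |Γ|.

Γ = (Z_L − Z_0)/(Z_L + Z_0) = (22 − j115)/(122 − j115)
|Γ| = 117/168

|Γ| ≈ 0.698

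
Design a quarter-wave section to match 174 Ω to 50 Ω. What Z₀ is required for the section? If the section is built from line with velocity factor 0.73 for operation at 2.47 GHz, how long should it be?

Z_qwt = √(Z_0·R_L) = √(50 × 174) = √8700
λ = 0.73·c/f = 0.0887 m, so l = λ/4 = 0.0222 m

Z_qwt ≈ 93.3 Ω; length ≈ 2.22 cm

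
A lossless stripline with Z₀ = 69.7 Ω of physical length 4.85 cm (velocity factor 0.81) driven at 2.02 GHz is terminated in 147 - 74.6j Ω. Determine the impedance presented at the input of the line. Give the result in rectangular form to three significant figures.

Z_in ≈ 98.2 + j83.1 Ω

λ = v/f = 0.81·c / 2.02 GHz = 0.12 m
βl = 2π·l/λ = 2π × 0.403 = 145°
tan(βl) = tan(145°) = -0.697
Z_in = Z_0·(Z_L + jZ_0·tanβl)/(Z_0 + jZ_L·tanβl)
     = 69.7·(147 − j123)/(17.7 − j102)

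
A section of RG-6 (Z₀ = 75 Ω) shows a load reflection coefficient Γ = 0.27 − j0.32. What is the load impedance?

Z_L ≈ 97.4 − j75.6 Ω

Z_L = Z_0·(1 + Γ)/(1 − Γ) = 75·(1.27 − j0.32)/(0.73 + j0.32)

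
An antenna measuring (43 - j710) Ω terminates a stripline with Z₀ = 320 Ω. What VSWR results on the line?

VSWR ≈ 44.2

Γ = (Z_L − Z_0)/(Z_L + Z_0) = (-277 − j710)/(363 − j710)
|Γ| = 762/797 = 0.956
VSWR = (1 + |Γ|)/(1 − |Γ|) = 1.96/0.0443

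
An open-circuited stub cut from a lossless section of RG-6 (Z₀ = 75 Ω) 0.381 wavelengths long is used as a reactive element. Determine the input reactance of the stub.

X_in ≈ 80.9 Ω (inductive)

βl = 2π × 0.381 = 137°
tan(βl) = -0.927
For an open-circuited stub, Z_in = −jZ_0·cot(βl) = −jZ_0/tan(βl)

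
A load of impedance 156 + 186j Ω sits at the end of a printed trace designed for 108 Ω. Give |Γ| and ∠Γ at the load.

Γ = (Z_L − Z_0)/(Z_L + Z_0) = (48 + j186)/(264 + j186)
|Γ| = 192/323 = 0.595

Γ ≈ 0.595 ∠ 40.4°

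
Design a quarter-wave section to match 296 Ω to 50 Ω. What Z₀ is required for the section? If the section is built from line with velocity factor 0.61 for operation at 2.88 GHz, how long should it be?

Z_qwt ≈ 122 Ω; length ≈ 1.59 cm

Z_qwt = √(Z_0·R_L) = √(50 × 296) = √14800
λ = 0.61·c/f = 0.0635 m, so l = λ/4 = 0.0159 m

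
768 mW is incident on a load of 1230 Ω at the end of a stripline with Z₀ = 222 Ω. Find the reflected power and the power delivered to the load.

P_reflected ≈ 370 mW; P_delivered ≈ 398 mW

Γ = (1230 − 222)/(1230 + 222) = 0.694
|Γ|² = 0.482
P_refl = |Γ|²·P_inc = 370 mW, P_del = (1 − |Γ|²)·P_inc = 398 mW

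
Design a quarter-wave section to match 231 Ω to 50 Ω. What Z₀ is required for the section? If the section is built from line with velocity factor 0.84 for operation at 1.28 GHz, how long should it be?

Z_qwt = √(Z_0·R_L) = √(50 × 231) = √11550
λ = 0.84·c/f = 0.197 m, so l = λ/4 = 0.0492 m

Z_qwt ≈ 107 Ω; length ≈ 4.92 cm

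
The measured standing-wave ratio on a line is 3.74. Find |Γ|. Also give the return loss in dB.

|Γ| ≈ 0.578; return loss ≈ 4.76 dB

|Γ| = (S − 1)/(S + 1) = (3.74 − 1)/(3.74 + 1) = 2.74/4.74
RL = −20·log₁₀|Γ| = −20·log₁₀(0.578)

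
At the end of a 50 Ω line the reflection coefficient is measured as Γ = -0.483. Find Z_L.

Z_L = Z_0·(1 + Γ)/(1 − Γ) = 50·(0.517)/(1.48)

Z_L ≈ 17.4 Ω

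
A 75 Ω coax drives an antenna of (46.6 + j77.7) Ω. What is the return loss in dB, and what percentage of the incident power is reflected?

Γ = (-28.4 + j77.7)/(121.6 + j77.7), |Γ| = 0.573
RL = −20·log₁₀(0.573) = 4.83 dB
P_refl/P_inc = |Γ|² = 0.329

RL ≈ 4.83 dB; 32.9% of incident power reflected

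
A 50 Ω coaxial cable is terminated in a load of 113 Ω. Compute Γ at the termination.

Γ = 0.387

Γ = (Z_L − Z_0)/(Z_L + Z_0) = (113 − 50)/(113 + 50) = 63/163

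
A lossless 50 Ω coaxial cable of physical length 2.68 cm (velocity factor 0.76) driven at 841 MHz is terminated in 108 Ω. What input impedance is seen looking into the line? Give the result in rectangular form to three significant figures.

Z_in ≈ 48.2 − j38.7 Ω

λ = v/f = 0.76·c / 841 MHz = 0.271 m
βl = 2π·l/λ = 2π × 0.0989 = 35.6°
tan(βl) = tan(35.6°) = 0.716
Z_in = Z_0·(Z_L + jZ_0·tanβl)/(Z_0 + jZ_L·tanβl)
     = 50·(108 + j35.8)/(50 + j77.3)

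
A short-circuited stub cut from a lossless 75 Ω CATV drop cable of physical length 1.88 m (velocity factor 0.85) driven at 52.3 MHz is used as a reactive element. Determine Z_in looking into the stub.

λ = v/f = 0.85·c / 52.3 MHz = 4.88 m
βl = 2π·l/λ = 2π × 0.386 = 139°
tan(βl) = -0.875
For a short-circuited stub, Z_in = jZ_0·tan(βl)

Z_in ≈ −j65.6 Ω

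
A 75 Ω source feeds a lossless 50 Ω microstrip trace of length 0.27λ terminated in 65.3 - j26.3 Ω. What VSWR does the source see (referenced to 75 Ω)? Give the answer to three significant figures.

βl = 2π × 0.27 = 97.2°
tan(βl) = -7.92
Z_in = Z_0·(Z_L + jZ_0·tanβl)/(Z_0 + jZ_L·tanβl) = 35.6 + j17.2 Ω
Γ_s = (Z_in − Z_s)/(Z_in + Z_s) = (-39.4 + j17.2)/(111 + j17.2), |Γ_s| = 0.384
VSWR = (1 + |Γ_s|)/(1 − |Γ_s|)

VSWR ≈ 2.25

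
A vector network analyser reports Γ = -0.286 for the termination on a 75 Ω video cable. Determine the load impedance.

Z_L = Z_0·(1 + Γ)/(1 − Γ) = 75·(0.714)/(1.29)

Z_L ≈ 41.6 Ω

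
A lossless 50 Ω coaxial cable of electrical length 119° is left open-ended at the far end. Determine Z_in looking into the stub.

Z_in ≈ +j27.7 Ω

tan(βl) = -1.8
For an open-ended stub, Z_in = −jZ_0·cot(βl) = −jZ_0/tan(βl)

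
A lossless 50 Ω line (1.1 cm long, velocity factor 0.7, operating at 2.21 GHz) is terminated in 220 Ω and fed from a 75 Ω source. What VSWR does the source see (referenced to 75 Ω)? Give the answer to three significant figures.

VSWR ≈ 4.59

λ = v/f = 0.7·c / 2.21 GHz = 0.095 m
βl = 2π·l/λ = 2π × 0.116 = 41.7°
tan(βl) = 0.89
Z_in = Z_0·(Z_L + jZ_0·tanβl)/(Z_0 + jZ_L·tanβl) = 24.1 − j50 Ω
Γ_s = (Z_in − Z_s)/(Z_in + Z_s) = (-50.9 − j50)/(99.1 − j50), |Γ_s| = 0.642
VSWR = (1 + |Γ_s|)/(1 − |Γ_s|)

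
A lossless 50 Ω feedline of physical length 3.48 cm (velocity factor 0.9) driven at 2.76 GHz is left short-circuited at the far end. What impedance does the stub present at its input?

λ = v/f = 0.9·c / 2.76 GHz = 0.0978 m
βl = 2π·l/λ = 2π × 0.356 = 128°
tan(βl) = -1.28
For a short-circuited stub, Z_in = jZ_0·tan(βl)

Z_in ≈ −j63.8 Ω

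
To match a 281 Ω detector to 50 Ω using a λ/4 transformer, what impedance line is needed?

Z_qwt ≈ 119 Ω

Z_qwt = √(Z_0·R_L) = √(50 × 281) = √14050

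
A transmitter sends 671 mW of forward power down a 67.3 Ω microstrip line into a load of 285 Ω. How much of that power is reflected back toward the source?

P_reflected ≈ 256 mW

Γ = (285 − 67.3)/(285 + 67.3) = 0.618
|Γ|² = 0.382
P_refl = |Γ|²·P_inc = 256 mW, P_del = (1 − |Γ|²)·P_inc = 415 mW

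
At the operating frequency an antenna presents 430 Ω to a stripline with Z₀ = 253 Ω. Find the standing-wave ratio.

For a purely resistive load, VSWR = R_L/Z_0 or Z_0/R_L (whichever > 1) = 430/253

VSWR ≈ 1.7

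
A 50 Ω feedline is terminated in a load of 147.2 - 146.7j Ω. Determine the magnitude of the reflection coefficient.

Γ = (Z_L − Z_0)/(Z_L + Z_0) = (97.2 − j146.7)/(197.2 − j146.7)
|Γ| = 176/246

|Γ| ≈ 0.716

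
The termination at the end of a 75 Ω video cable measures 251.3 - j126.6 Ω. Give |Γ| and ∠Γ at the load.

Γ ≈ 0.62 ∠ -14.5°

Γ = (Z_L − Z_0)/(Z_L + Z_0) = (176.3 − j126.6)/(326.3 − j126.6)
|Γ| = 217/350 = 0.62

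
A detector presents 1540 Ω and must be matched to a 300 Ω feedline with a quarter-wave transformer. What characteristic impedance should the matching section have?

Z_qwt = √(Z_0·R_L) = √(300 × 1540) = √462000

Z_qwt ≈ 680 Ω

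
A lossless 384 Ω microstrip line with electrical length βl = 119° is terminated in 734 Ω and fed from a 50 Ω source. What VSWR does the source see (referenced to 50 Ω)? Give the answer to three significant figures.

VSWR ≈ 6.58

tan(βl) = -1.8
Z_in = Z_0·(Z_L + jZ_0·tanβl)/(Z_0 + jZ_L·tanβl) = 242 + j143 Ω
Γ_s = (Z_in − Z_s)/(Z_in + Z_s) = (192 + j143)/(292 + j143), |Γ_s| = 0.736
VSWR = (1 + |Γ_s|)/(1 − |Γ_s|)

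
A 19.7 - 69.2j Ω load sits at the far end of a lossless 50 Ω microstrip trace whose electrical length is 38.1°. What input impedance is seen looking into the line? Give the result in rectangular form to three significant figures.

tan(βl) = tan(38.1°) = 0.784
Z_in = Z_0·(Z_L + jZ_0·tanβl)/(Z_0 + jZ_L·tanβl)
     = 50·(19.7 − j30)/(104 + j15.4)

Z_in ≈ 7.16 − j15.4 Ω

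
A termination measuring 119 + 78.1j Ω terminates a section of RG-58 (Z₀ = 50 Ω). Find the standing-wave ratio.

Γ = (Z_L − Z_0)/(Z_L + Z_0) = (69 + j78.1)/(169 + j78.1)
|Γ| = 104/186 = 0.56
VSWR = (1 + |Γ|)/(1 − |Γ|) = 1.56/0.44

VSWR ≈ 3.54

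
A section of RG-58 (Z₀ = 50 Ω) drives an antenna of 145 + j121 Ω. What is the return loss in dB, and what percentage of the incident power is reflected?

Γ = (95 + j121)/(195 + j121), |Γ| = 0.67
RL = −20·log₁₀(0.67) = 3.47 dB
P_refl/P_inc = |Γ|² = 0.449

RL ≈ 3.47 dB; 44.9% of incident power reflected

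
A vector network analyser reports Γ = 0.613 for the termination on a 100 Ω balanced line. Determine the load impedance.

Z_L ≈ 417 Ω

Z_L = Z_0·(1 + Γ)/(1 − Γ) = 100·(1.61)/(0.387)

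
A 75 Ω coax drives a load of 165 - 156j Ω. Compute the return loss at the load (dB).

RL ≈ 4.02 dB

Γ = (90 − j156)/(240 − j156), |Γ| = 0.629
RL = −20·log₁₀|Γ| = −20·log₁₀(0.629)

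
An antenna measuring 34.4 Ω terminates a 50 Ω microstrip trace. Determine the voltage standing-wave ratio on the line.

Γ = (34.4 − 50)/(34.4 + 50) = -0.185
VSWR = (1 + 0.185)/(1 − 0.185)

VSWR ≈ 1.45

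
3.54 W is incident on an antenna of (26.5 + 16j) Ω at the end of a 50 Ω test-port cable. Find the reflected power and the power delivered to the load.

|Γ| = |(-23.5 + j16)/(76.5 + j16)| = 0.364
|Γ|² = 0.132
P_refl = |Γ|²·P_inc = 0.468 W, P_del = (1 − |Γ|²)·P_inc = 3.07 W

P_reflected ≈ 0.468 W; P_delivered ≈ 3.07 W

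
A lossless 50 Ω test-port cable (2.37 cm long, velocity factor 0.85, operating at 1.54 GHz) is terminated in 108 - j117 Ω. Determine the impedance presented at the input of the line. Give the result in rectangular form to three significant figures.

Z_in ≈ 12.2 − j22.1 Ω

λ = v/f = 0.85·c / 1.54 GHz = 0.166 m
βl = 2π·l/λ = 2π × 0.143 = 51.5°
tan(βl) = tan(51.5°) = 1.26
Z_in = Z_0·(Z_L + jZ_0·tanβl)/(Z_0 + jZ_L·tanβl)
     = 50·(108 − j54.1)/(197 + j136)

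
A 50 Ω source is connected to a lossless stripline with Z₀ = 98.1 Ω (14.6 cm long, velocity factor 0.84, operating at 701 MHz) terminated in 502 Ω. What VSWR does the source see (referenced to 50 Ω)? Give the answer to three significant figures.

VSWR ≈ 7.8

λ = v/f = 0.84·c / 701 MHz = 0.359 m
βl = 2π·l/λ = 2π × 0.406 = 146°
tan(βl) = -0.669
Z_in = Z_0·(Z_L + jZ_0·tanβl)/(Z_0 + jZ_L·tanβl) = 57.1 + j130 Ω
Γ_s = (Z_in − Z_s)/(Z_in + Z_s) = (7.11 + j130)/(107 + j130), |Γ_s| = 0.773
VSWR = (1 + |Γ_s|)/(1 − |Γ_s|)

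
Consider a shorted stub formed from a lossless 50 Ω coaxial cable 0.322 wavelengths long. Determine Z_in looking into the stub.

Z_in ≈ −j103 Ω

βl = 2π × 0.322 = 116°
tan(βl) = -2.06
For a shorted stub, Z_in = jZ_0·tan(βl)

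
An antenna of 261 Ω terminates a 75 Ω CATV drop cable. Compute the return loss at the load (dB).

Γ = (261 − 75)/(261 + 75) = 0.554
RL = −20·log₁₀|Γ| = −20·log₁₀(0.554)

RL ≈ 5.14 dB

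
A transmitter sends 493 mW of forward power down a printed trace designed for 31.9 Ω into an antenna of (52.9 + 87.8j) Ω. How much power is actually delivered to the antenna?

P_delivered ≈ 223 mW

|Γ| = |(21 + j87.8)/(84.8 + j87.8)| = 0.74
|Γ|² = 0.547
P_refl = |Γ|²·P_inc = 270 mW, P_del = (1 − |Γ|²)·P_inc = 223 mW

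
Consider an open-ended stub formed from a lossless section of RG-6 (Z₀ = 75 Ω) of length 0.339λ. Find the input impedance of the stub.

Z_in ≈ +j46.9 Ω

βl = 2π × 0.339 = 122°
tan(βl) = -1.6
For an open-ended stub, Z_in = −jZ_0·cot(βl) = −jZ_0/tan(βl)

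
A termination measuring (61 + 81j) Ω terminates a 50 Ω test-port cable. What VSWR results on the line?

VSWR ≈ 3.94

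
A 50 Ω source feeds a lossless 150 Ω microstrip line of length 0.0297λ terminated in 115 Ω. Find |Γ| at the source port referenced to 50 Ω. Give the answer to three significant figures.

βl = 2π × 0.0297 = 10.7°
tan(βl) = 0.189
Z_in = Z_0·(Z_L + jZ_0·tanβl)/(Z_0 + jZ_L·tanβl) = 117 + j11.4 Ω
Γ_s = (Z_in − Z_s)/(Z_in + Z_s) = (66.7 + j11.4)/(167 + j11.4), |Γ_s| = 0.405

|Γ| ≈ 0.405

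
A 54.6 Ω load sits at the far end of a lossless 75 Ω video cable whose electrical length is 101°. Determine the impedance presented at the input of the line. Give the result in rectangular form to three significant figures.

Z_in ≈ 99.8 − j12.1 Ω

tan(βl) = tan(101°) = -5.14
Z_in = Z_0·(Z_L + jZ_0·tanβl)/(Z_0 + jZ_L·tanβl)
     = 75·(54.6 − j386)/(75 − j281)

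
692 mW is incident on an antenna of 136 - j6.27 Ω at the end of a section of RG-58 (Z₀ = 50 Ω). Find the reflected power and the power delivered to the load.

|Γ| = |(86 − j6.27)/(186 − j6.27)| = 0.463
|Γ|² = 0.215
P_refl = |Γ|²·P_inc = 149 mW, P_del = (1 − |Γ|²)·P_inc = 543 mW

P_reflected ≈ 149 mW; P_delivered ≈ 543 mW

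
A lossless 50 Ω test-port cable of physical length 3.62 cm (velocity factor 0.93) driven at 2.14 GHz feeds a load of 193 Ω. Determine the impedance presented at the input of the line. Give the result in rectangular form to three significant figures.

λ = v/f = 0.93·c / 2.14 GHz = 0.13 m
βl = 2π·l/λ = 2π × 0.278 = 100°
tan(βl) = tan(100°) = -5.7
Z_in = Z_0·(Z_L + jZ_0·tanβl)/(Z_0 + jZ_L·tanβl)
     = 50·(193 − j285)/(50 − j1100)

Z_in ≈ 13.3 + j8.17 Ω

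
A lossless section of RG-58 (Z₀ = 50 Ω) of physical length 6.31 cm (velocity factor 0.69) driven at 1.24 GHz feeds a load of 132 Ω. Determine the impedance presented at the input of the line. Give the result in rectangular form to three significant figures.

Z_in ≈ 34.1 + j38.5 Ω

λ = v/f = 0.69·c / 1.24 GHz = 0.167 m
βl = 2π·l/λ = 2π × 0.378 = 136°
tan(βl) = tan(136°) = -0.963
Z_in = Z_0·(Z_L + jZ_0·tanβl)/(Z_0 + jZ_L·tanβl)
     = 50·(132 − j48.2)/(50 − j127)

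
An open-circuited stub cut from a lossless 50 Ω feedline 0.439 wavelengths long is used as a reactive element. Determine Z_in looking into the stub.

βl = 2π × 0.439 = 158°
tan(βl) = -0.403
For an open-circuited stub, Z_in = −jZ_0·cot(βl) = −jZ_0/tan(βl)

Z_in ≈ +j124 Ω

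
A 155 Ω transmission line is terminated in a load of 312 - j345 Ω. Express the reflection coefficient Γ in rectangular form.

Γ = (Z_L − Z_0)/(Z_L + Z_0) = (157 − j345)/(467 − j345)

Γ ≈ 0.571 − j0.317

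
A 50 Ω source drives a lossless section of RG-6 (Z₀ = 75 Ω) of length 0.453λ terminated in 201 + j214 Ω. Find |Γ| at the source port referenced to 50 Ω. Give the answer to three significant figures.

βl = 2π × 0.453 = 163°
tan(βl) = -0.304
Z_in = Z_0·(Z_L + jZ_0·tanβl)/(Z_0 + jZ_L·tanβl) = 52.9 + j125 Ω
Γ_s = (Z_in − Z_s)/(Z_in + Z_s) = (2.86 + j125)/(103 + j125), |Γ_s| = 0.773

|Γ| ≈ 0.773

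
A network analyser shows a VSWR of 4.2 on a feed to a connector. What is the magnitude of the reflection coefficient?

|Γ| = (S − 1)/(S + 1) = (4.2 − 1)/(4.2 + 1) = 3.2/5.2

|Γ| ≈ 0.615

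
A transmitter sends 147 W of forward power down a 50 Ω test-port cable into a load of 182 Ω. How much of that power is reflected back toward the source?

P_reflected ≈ 47.6 W

Γ = (182 − 50)/(182 + 50) = 0.569
|Γ|² = 0.324
P_refl = |Γ|²·P_inc = 47.6 W, P_del = (1 − |Γ|²)·P_inc = 99.4 W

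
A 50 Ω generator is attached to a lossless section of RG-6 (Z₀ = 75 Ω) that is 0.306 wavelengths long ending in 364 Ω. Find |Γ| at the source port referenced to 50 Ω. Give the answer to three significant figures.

βl = 2π × 0.306 = 110°
tan(βl) = -2.72
Z_in = Z_0·(Z_L + jZ_0·tanβl)/(Z_0 + jZ_L·tanβl) = 17.4 + j26.2 Ω
Γ_s = (Z_in − Z_s)/(Z_in + Z_s) = (-32.6 + j26.2)/(67.4 + j26.2), |Γ_s| = 0.578

|Γ| ≈ 0.578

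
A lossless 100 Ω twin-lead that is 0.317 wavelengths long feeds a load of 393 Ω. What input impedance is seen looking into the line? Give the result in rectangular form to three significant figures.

Z_in ≈ 30.2 + j41.3 Ω

βl = 2π × 0.317 = 114°
tan(βl) = tan(114°) = -2.23
Z_in = Z_0·(Z_L + jZ_0·tanβl)/(Z_0 + jZ_L·tanβl)
     = 100·(393 − j223)/(100 − j878)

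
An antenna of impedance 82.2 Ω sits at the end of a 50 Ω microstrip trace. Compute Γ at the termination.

Γ = 0.244

Γ = (Z_L − Z_0)/(Z_L + Z_0) = (82.2 − 50)/(82.2 + 50) = 32.2/132.2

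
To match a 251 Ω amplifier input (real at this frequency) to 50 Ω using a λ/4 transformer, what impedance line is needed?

Z_qwt = √(Z_0·R_L) = √(50 × 251) = √12550

Z_qwt ≈ 112 Ω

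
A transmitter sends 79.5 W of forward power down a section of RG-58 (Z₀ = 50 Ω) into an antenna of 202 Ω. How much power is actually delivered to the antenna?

Γ = (202 − 50)/(202 + 50) = 0.603
|Γ|² = 0.364
P_refl = |Γ|²·P_inc = 28.9 W, P_del = (1 − |Γ|²)·P_inc = 50.6 W

P_delivered ≈ 50.6 W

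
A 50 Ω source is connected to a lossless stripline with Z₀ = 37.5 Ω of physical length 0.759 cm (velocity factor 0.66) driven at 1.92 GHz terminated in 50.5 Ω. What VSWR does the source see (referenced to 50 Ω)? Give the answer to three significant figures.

λ = v/f = 0.66·c / 1.92 GHz = 0.103 m
βl = 2π·l/λ = 2π × 0.0736 = 26.5°
tan(βl) = 0.498
Z_in = Z_0·(Z_L + jZ_0·tanβl)/(Z_0 + jZ_L·tanβl) = 43.5 − j10.5 Ω
Γ_s = (Z_in − Z_s)/(Z_in + Z_s) = (-6.54 − j10.5)/(93.5 − j10.5), |Γ_s| = 0.131
VSWR = (1 + |Γ_s|)/(1 − |Γ_s|)

VSWR ≈ 1.3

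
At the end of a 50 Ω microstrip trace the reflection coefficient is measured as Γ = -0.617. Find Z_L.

Z_L ≈ 11.8 Ω

Z_L = Z_0·(1 + Γ)/(1 − Γ) = 50·(0.383)/(1.62)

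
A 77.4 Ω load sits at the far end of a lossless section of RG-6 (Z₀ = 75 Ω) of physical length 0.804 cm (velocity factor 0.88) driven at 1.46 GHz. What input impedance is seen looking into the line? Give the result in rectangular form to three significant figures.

λ = v/f = 0.88·c / 1.46 GHz = 0.181 m
βl = 2π·l/λ = 2π × 0.0445 = 16°
tan(βl) = tan(16°) = 0.287
Z_in = Z_0·(Z_L + jZ_0·tanβl)/(Z_0 + jZ_L·tanβl)
     = 75·(77.4 + j21.5)/(75 + j22.2)

Z_in ≈ 77 − j1.29 Ω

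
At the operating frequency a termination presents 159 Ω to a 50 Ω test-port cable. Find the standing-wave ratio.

VSWR ≈ 3.18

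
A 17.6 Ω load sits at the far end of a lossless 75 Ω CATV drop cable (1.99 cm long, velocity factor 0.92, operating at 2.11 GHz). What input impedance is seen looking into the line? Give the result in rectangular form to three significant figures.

λ = v/f = 0.92·c / 2.11 GHz = 0.131 m
βl = 2π·l/λ = 2π × 0.152 = 54.8°
tan(βl) = tan(54.8°) = 1.42
Z_in = Z_0·(Z_L + jZ_0·tanβl)/(Z_0 + jZ_L·tanβl)
     = 75·(17.6 + j106)/(75 + j24.9)

Z_in ≈ 47.6 + j90.4 Ω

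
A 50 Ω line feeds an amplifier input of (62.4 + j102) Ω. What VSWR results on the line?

VSWR ≈ 5.19

Γ = (Z_L − Z_0)/(Z_L + Z_0) = (12.4 + j102)/(112.4 + j102)
|Γ| = 103/152 = 0.677
VSWR = (1 + |Γ|)/(1 − |Γ|) = 1.68/0.323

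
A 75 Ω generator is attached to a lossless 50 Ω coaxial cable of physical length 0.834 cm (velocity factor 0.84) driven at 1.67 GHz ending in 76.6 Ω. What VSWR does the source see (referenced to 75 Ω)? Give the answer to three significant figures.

λ = v/f = 0.84·c / 1.67 GHz = 0.151 m
βl = 2π·l/λ = 2π × 0.0553 = 19.9°
tan(βl) = 0.362
Z_in = Z_0·(Z_L + jZ_0·tanβl)/(Z_0 + jZ_L·tanβl) = 66.3 − j18.6 Ω
Γ_s = (Z_in − Z_s)/(Z_in + Z_s) = (-8.74 − j18.6)/(141 − j18.6), |Γ_s| = 0.145
VSWR = (1 + |Γ_s|)/(1 − |Γ_s|)

VSWR ≈ 1.34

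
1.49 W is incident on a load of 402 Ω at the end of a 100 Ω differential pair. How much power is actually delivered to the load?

Γ = (402 − 100)/(402 + 100) = 0.602
|Γ|² = 0.362
P_refl = |Γ|²·P_inc = 0.539 W, P_del = (1 − |Γ|²)·P_inc = 0.951 W

P_delivered ≈ 0.951 W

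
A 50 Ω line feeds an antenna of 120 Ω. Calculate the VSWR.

For a purely resistive load, VSWR = R_L/Z_0 or Z_0/R_L (whichever > 1) = 120/50

VSWR ≈ 2.4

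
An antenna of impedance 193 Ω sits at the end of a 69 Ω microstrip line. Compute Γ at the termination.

Γ = 0.473

Γ = (Z_L − Z_0)/(Z_L + Z_0) = (193 − 69)/(193 + 69) = 124/262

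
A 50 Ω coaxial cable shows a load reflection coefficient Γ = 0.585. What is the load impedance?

Z_L ≈ 191 Ω

Z_L = Z_0·(1 + Γ)/(1 − Γ) = 50·(1.58)/(0.415)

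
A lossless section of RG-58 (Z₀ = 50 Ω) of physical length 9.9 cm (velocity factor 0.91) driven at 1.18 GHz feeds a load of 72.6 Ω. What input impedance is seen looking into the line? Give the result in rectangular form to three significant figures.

Z_in ≈ 59.9 + j18 Ω

λ = v/f = 0.91·c / 1.18 GHz = 0.231 m
βl = 2π·l/λ = 2π × 0.428 = 154°
tan(βl) = tan(154°) = -0.487
Z_in = Z_0·(Z_L + jZ_0·tanβl)/(Z_0 + jZ_L·tanβl)
     = 50·(72.6 − j24.3)/(50 − j35.3)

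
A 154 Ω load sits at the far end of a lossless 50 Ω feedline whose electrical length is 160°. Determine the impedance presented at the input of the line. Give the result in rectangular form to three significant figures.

Z_in ≈ 77.3 + j68.4 Ω

tan(βl) = tan(160°) = -0.364
Z_in = Z_0·(Z_L + jZ_0·tanβl)/(Z_0 + jZ_L·tanβl)
     = 50·(154 − j18.2)/(50 − j56.1)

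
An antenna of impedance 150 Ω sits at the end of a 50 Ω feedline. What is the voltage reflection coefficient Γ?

Γ = (Z_L − Z_0)/(Z_L + Z_0) = (150 − 50)/(150 + 50) = 100/200

Γ = 0.5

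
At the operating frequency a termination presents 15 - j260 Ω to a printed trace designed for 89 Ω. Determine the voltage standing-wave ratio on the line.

Γ = (Z_L − Z_0)/(Z_L + Z_0) = (-74 − j260)/(104 − j260)
|Γ| = 270/280 = 0.965
VSWR = (1 + |Γ|)/(1 − |Γ|) = 1.97/0.0346

VSWR ≈ 56.7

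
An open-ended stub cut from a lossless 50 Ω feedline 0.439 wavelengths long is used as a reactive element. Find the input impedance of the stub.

βl = 2π × 0.439 = 158°
tan(βl) = -0.403
For an open-ended stub, Z_in = −jZ_0·cot(βl) = −jZ_0/tan(βl)

Z_in ≈ +j124 Ω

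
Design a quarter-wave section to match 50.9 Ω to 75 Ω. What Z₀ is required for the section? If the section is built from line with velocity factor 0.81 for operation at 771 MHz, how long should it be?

Z_qwt ≈ 61.8 Ω; length ≈ 7.88 cm

Z_qwt = √(Z_0·R_L) = √(75 × 50.9) = √3818
λ = 0.81·c/f = 0.315 m, so l = λ/4 = 0.0788 m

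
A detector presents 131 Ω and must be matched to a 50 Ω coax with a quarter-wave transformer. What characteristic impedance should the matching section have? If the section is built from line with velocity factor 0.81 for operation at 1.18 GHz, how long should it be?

Z_qwt = √(Z_0·R_L) = √(50 × 131) = √6550
λ = 0.81·c/f = 0.206 m, so l = λ/4 = 0.0515 m

Z_qwt ≈ 80.9 Ω; length ≈ 5.15 cm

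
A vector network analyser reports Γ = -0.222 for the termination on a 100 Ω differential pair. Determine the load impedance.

Z_L = Z_0·(1 + Γ)/(1 − Γ) = 100·(0.778)/(1.22)

Z_L ≈ 63.7 Ω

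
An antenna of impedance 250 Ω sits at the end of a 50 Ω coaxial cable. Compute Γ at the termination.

Γ = 0.667

Γ = (Z_L − Z_0)/(Z_L + Z_0) = (250 − 50)/(250 + 50) = 200/300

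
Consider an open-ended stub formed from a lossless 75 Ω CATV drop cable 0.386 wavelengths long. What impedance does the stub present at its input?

βl = 2π × 0.386 = 139°
tan(βl) = -0.871
For an open-ended stub, Z_in = −jZ_0·cot(βl) = −jZ_0/tan(βl)

Z_in ≈ +j86.2 Ω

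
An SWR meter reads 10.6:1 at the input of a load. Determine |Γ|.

|Γ| ≈ 0.828

|Γ| = (S − 1)/(S + 1) = (10.6 − 1)/(10.6 + 1) = 9.6/11.6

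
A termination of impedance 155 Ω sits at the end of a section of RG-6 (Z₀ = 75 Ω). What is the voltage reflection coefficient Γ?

Γ = 0.348

Γ = (Z_L − Z_0)/(Z_L + Z_0) = (155 − 75)/(155 + 75) = 80/230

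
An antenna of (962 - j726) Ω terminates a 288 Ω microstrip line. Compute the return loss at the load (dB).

RL ≈ 3.28 dB

Γ = (674 − j726)/(1250 − j726), |Γ| = 0.685
RL = −20·log₁₀|Γ| = −20·log₁₀(0.685)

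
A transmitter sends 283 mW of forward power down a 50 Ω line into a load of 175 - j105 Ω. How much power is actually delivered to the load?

|Γ| = |(125 − j105)/(225 − j105)| = 0.657
|Γ|² = 0.432
P_refl = |Γ|²·P_inc = 122 mW, P_del = (1 − |Γ|²)·P_inc = 161 mW

P_delivered ≈ 161 mW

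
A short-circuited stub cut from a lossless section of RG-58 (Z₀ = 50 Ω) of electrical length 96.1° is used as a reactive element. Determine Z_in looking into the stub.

Z_in ≈ −j468 Ω

tan(βl) = -9.36
For a short-circuited stub, Z_in = jZ_0·tan(βl)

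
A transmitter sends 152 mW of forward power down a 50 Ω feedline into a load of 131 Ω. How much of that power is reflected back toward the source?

P_reflected ≈ 30.4 mW

Γ = (131 − 50)/(131 + 50) = 0.448
|Γ|² = 0.2
P_refl = |Γ|²·P_inc = 30.4 mW, P_del = (1 − |Γ|²)·P_inc = 122 mW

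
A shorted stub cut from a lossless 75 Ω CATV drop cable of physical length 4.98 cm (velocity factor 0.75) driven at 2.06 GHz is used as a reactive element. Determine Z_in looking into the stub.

λ = v/f = 0.75·c / 2.06 GHz = 0.109 m
βl = 2π·l/λ = 2π × 0.456 = 164°
tan(βl) = -0.284
For a shorted stub, Z_in = jZ_0·tan(βl)

Z_in ≈ −j21.3 Ω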